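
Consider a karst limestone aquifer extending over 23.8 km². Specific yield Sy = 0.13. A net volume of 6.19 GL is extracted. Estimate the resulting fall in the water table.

Δh ≈ 2 m

A = 23.8 km² = 2.38 × 10^7 m²
ΔV = 6.19 GL = 6.19 × 10^6 m³
Δh = ΔV / (Sy × A) = 6.19 × 10^6 m³ / (0.13 × 2.38 × 10^7 m²) = 2.001 m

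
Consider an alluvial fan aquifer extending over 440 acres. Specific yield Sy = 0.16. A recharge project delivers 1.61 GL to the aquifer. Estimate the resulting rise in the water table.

A = 440 acres = 1.781 × 10^6 m²
ΔV = 1.61 GL = 1.61 × 10^6 m³
Δh = ΔV / (Sy × A) = 1.61 × 10^6 m³ / (0.16 × 1.781 × 10^6 m²) = 5.651 m

Δh ≈ 5.65 m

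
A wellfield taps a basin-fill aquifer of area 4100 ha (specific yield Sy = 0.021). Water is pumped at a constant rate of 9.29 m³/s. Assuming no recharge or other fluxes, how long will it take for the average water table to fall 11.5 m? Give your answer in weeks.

t ≈ 1.76 weeks

A = 4100 ha = 4.1 × 10^7 m²
ΔV = Sy × A × Δh = 0.021 × 4.1 × 10^7 × 11.5 = 9.902 × 10^6 m³
Q = 9.29 m³/s = 8.027 × 10^5 m³/d
t = ΔV / Q = 9.902 × 10^6 m³ / 8.027 × 10^5 m³/d = 12.34 d
t = 12.34 d ≈ 1.762 weeks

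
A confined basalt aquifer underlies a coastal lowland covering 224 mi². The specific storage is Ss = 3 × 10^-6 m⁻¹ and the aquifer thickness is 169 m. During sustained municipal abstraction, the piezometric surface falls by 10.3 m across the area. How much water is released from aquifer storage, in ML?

ΔV ≈ 3030 ML

S = Ss × b = 3 × 10^-6 m⁻¹ × 169 m = 5.07 × 10^-4
A = 224 mi² = 5.802 × 10^8 m²
ΔV = S × A × Δh = 5.07 × 10^-4 × 5.802 × 10^8 m² × 10.3 m = 3.03 × 10^6 m³
ΔV = 3.03 × 10^6 m³ = 3030 ML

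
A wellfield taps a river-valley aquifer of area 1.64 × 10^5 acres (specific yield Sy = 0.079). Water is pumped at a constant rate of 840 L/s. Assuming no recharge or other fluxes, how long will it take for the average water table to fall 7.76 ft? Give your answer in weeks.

A = 1.64 × 10^5 acres = 6.637 × 10^8 m²
Δh = 7.76 ft = 2.365 m
ΔV = Sy × A × Δh = 0.079 × 6.637 × 10^8 × 2.365 = 1.24 × 10^8 m³
Q = 840 L/s = 72580 m³/d
t = ΔV / Q = 1.24 × 10^8 m³ / 72580 m³/d = 1709 d
t = 1709 d ≈ 244.1 weeks

t ≈ 244 weeks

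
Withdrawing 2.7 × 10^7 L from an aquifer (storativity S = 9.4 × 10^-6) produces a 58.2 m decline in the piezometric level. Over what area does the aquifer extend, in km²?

A ≈ 49.4 km²

ΔV = 2.7 × 10^7 L = 27000 m³
A = ΔV / (S × Δh) = 27000 / (9.4 × 10^-6 × 58.2) = 4.935 × 10^7 m²
A = 4.935 × 10^7 m² = 49.35 km²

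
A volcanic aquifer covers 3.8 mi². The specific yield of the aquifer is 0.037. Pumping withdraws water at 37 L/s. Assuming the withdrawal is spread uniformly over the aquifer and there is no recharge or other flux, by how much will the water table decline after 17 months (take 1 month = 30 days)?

A = 3.8 mi² = 9.842 × 10^6 m²
Q = 37 L/s = 3197 m³/d
t = 17 months = 510 d
ΔV = Q × t = 3197 m³/d × 510 d = 1.63 × 10^6 m³
Δh = ΔV / (Sy × A) = 1.63 × 10^6 / (0.037 × 9.842 × 10^6) = 4.477 m

Δh ≈ 4.48 m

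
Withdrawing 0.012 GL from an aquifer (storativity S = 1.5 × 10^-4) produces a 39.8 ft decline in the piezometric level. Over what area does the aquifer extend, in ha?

Δh = 39.8 ft = 12.13 m
ΔV = 0.012 GL = 12000 m³
A = ΔV / (S × Δh) = 12000 / (1.5 × 10^-4 × 12.13) = 6.595 × 10^6 m²
A = 6.595 × 10^6 m² = 659.5 ha

A ≈ 659 ha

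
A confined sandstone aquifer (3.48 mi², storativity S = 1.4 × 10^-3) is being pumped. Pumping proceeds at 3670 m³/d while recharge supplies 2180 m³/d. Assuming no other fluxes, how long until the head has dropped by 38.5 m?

t ≈ 326 days

A = 3.48 mi² = 9.013 × 10^6 m²
ΔV = S × A × Δh = 0.0014 × 9.013 × 10^6 × 38.5 = 4.858 × 10^5 m³
Net withdrawal = 3670 − 2180 = 1490 m³/d
t = ΔV / Q = 4.858 × 10^5 m³ / 1490 m³/d = 326 d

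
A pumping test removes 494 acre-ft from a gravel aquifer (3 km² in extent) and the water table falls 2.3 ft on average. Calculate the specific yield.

A = 3 km² = 3 × 10^6 m²
Δh = 2.3 ft = 0.701 m
ΔV = 494 acre-ft = 6.093 × 10^5 m³
Sy = ΔV / (A × Δh) = 6.093 × 10^5 m³ / (3 × 10^6 m² × 0.701 m) = 0.2897

Sy ≈ 0.29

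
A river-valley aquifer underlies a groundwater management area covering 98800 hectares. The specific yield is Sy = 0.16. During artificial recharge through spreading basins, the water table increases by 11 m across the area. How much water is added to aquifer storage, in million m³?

A = 98800 hectares = 9.88 × 10^8 m²
ΔV = Sy × A × Δh = 0.16 × 9.88 × 10^8 m² × 11 m = 1.739 × 10^9 m³
ΔV = 1.739 × 10^9 m³ = 1739 million m³

ΔV ≈ 1740 million m³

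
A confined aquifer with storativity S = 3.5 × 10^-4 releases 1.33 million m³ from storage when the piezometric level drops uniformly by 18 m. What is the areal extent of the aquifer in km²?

ΔV = 1.33 million m³ = 1.33 × 10^6 m³
A = ΔV / (S × Δh) = 1.33 × 10^6 / (3.5 × 10^-4 × 18) = 2.111 × 10^8 m²
A = 2.111 × 10^8 m² = 211.1 km²

A ≈ 211 km²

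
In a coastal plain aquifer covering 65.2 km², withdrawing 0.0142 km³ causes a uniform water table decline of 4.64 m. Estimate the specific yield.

A = 65.2 km² = 6.52 × 10^7 m²
ΔV = 0.0142 km³ = 1.42 × 10^7 m³
Sy = ΔV / (A × Δh) = 1.42 × 10^7 m³ / (6.52 × 10^7 m² × 4.64 m) = 0.04694

Sy ≈ 0.047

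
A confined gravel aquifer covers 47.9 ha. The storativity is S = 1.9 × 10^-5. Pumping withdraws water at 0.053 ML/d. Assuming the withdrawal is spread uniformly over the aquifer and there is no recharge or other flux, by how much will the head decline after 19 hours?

Δh ≈ 4.61 m

A = 47.9 ha = 4.79 × 10^5 m²
Q = 0.053 ML/d = 53 m³/d
t = 19 hours = 0.7917 d
ΔV = Q × t = 53 m³/d × 0.7917 d = 41.96 m³
Δh = ΔV / (S × A) = 41.96 / (1.9 × 10^-5 × 4.79 × 10^5) = 4.61 m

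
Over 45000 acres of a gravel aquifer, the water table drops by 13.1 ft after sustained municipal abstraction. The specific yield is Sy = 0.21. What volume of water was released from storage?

ΔV ≈ 1.53 × 10^8 m³

A = 45000 acres = 1.821 × 10^8 m²
Δh = 13.1 ft = 3.993 m
ΔV = Sy × A × Δh = 0.21 × 1.821 × 10^8 m² × 3.993 m = 1.527 × 10^8 m³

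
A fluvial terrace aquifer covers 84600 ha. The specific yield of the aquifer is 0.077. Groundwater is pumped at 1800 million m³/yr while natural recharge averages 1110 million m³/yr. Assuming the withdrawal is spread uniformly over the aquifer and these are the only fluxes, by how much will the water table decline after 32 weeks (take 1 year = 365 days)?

A = 84600 ha = 8.46 × 10^8 m²
Net abstraction = 1800 − 1110 = 690 million m³/yr
Q_net = 690 million m³/yr = 1.89 × 10^6 m³/d
t = 32 weeks = 224 d
ΔV = Q × t = 1.89 × 10^6 m³/d × 224 d = 4.235 × 10^8 m³
Δh = ΔV / (Sy × A) = 4.235 × 10^8 / (0.077 × 8.46 × 10^8) = 6.5 m

Δh ≈ 6.5 m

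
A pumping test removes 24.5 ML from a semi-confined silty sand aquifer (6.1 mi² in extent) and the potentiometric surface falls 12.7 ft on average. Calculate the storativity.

S ≈ 4 × 10^-4

A = 6.1 mi² = 1.58 × 10^7 m²
Δh = 12.7 ft = 3.871 m
ΔV = 24.5 ML = 24500 m³
S = ΔV / (A × Δh) = 24500 m³ / (1.58 × 10^7 m² × 3.871 m) = 4.006 × 10^-4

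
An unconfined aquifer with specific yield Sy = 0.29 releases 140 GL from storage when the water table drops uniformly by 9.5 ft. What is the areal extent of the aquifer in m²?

A ≈ 1.67 × 10^8 m²

Δh = 9.5 ft = 2.896 m
ΔV = 140 GL = 1.4 × 10^8 m³
A = ΔV / (Sy × Δh) = 1.4 × 10^8 / (0.29 × 2.896) = 1.667 × 10^8 m²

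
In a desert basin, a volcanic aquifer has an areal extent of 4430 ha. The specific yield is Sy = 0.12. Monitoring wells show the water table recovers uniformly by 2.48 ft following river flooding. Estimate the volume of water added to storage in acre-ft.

A = 4430 ha = 4.43 × 10^7 m²
Δh = 2.48 ft = 0.7559 m
ΔV = Sy × A × Δh = 0.12 × 4.43 × 10^7 m² × 0.7559 m = 4.018 × 10^6 m³
ΔV = 4.018 × 10^6 m³ = 3258 acre-ft

ΔV ≈ 3260 acre-ft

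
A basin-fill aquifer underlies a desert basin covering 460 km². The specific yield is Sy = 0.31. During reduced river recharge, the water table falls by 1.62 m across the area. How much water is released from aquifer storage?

A = 460 km² = 4.6 × 10^8 m²
ΔV = Sy × A × Δh = 0.31 × 4.6 × 10^8 m² × 1.62 m = 2.31 × 10^8 m³

ΔV ≈ 2.31 × 10^8 m³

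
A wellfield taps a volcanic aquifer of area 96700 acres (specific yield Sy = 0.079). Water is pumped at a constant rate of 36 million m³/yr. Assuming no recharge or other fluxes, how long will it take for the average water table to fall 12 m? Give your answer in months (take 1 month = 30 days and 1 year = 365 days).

A = 96700 acres = 3.913 × 10^8 m²
ΔV = Sy × A × Δh = 0.079 × 3.913 × 10^8 × 12 = 3.71 × 10^8 m³
Q = 36 million m³/yr = 98630 m³/d
t = ΔV / Q = 3.71 × 10^8 m³ / 98630 m³/d = 3761 d
t = 3761 d ≈ 125.4 months

t ≈ 125 months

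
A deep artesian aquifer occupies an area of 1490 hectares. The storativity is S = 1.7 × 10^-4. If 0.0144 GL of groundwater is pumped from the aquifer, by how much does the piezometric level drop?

A = 1490 hectares = 1.49 × 10^7 m²
ΔV = 0.0144 GL = 14400 m³
Δh = ΔV / (S × A) = 14400 m³ / (1.7 × 10^-4 × 1.49 × 10^7 m²) = 5.685 m

Δh ≈ 5.68 m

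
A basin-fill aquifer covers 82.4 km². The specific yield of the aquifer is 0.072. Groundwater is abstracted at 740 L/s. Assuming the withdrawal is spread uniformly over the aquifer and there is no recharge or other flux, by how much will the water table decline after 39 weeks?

Δh ≈ 2.94 m

A = 82.4 km² = 8.24 × 10^7 m²
Q = 740 L/s = 63940 m³/d
t = 39 weeks = 273 d
ΔV = Q × t = 63940 m³/d × 273 d = 1.745 × 10^7 m³
Δh = ΔV / (Sy × A) = 1.745 × 10^7 / (0.072 × 8.24 × 10^7) = 2.942 m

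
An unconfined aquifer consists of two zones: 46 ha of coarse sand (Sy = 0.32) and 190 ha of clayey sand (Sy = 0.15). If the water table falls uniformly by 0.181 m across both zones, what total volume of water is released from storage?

ΔV ≈ 78200 m³

A₁ = 46 ha = 4.6 × 10^5 m²; A₂ = 190 ha = 1.9 × 10^6 m²
ΔV₁ = 0.32 × 4.6 × 10^5 × 0.181 = 26640 m³
ΔV₂ = 0.15 × 1.9 × 10^6 × 0.181 = 51580 m³
ΔV = ΔV₁ + ΔV₂ = 78230 m³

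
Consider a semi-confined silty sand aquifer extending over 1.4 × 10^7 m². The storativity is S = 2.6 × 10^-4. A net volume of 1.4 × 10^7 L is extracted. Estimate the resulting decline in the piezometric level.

Δh ≈ 3.85 m

ΔV = 1.4 × 10^7 L = 14000 m³
Δh = ΔV / (S × A) = 14000 m³ / (2.6 × 10^-4 × 1.4 × 10^7 m²) = 3.846 m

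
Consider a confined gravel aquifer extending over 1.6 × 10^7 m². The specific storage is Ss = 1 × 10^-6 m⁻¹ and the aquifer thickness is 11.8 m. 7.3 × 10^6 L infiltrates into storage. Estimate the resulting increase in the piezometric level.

Δh ≈ 38.7 m

S = Ss × b = 1 × 10^-6 m⁻¹ × 11.8 m = 1.18 × 10^-5
ΔV = 7.3 × 10^6 L = 7300 m³
Δh = ΔV / (S × A) = 7300 m³ / (1.18 × 10^-5 × 1.6 × 10^7 m²) = 38.67 m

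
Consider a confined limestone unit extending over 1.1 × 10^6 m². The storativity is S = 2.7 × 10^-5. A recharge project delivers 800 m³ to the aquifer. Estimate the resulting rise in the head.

Δh ≈ 26.9 m

Δh = ΔV / (S × A) = 800 m³ / (2.7 × 10^-5 × 1.1 × 10^6 m²) = 26.94 m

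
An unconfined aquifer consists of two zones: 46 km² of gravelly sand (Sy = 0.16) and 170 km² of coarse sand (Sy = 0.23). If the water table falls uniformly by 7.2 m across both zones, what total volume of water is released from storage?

ΔV ≈ 3.35 × 10^8 m³

A₁ = 46 km² = 4.6 × 10^7 m²; A₂ = 170 km² = 1.7 × 10^8 m²
ΔV₁ = 0.16 × 4.6 × 10^7 × 7.2 = 5.299 × 10^7 m³
ΔV₂ = 0.23 × 1.7 × 10^8 × 7.2 = 2.815 × 10^8 m³
ΔV = ΔV₁ + ΔV₂ = 3.345 × 10^8 m³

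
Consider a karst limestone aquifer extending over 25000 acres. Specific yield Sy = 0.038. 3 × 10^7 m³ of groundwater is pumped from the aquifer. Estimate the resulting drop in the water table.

A = 25000 acres = 1.012 × 10^8 m²
Δh = ΔV / (Sy × A) = 3 × 10^7 m³ / (0.038 × 1.012 × 10^8 m²) = 7.803 m

Δh ≈ 7.8 m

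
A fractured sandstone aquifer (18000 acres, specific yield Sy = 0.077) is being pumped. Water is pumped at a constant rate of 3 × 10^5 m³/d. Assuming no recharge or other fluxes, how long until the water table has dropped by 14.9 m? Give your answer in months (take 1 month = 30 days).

A = 18000 acres = 7.284 × 10^7 m²
ΔV = Sy × A × Δh = 0.077 × 7.284 × 10^7 × 14.9 = 8.357 × 10^7 m³
t = ΔV / Q = 8.357 × 10^7 m³ / 3 × 10^5 m³/d = 278.6 d
t = 278.6 d ≈ 9.286 months

t ≈ 9.29 months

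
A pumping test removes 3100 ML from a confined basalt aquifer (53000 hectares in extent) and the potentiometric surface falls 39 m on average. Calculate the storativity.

A = 53000 hectares = 5.3 × 10^8 m²
ΔV = 3100 ML = 3.1 × 10^6 m³
S = ΔV / (A × Δh) = 3.1 × 10^6 m³ / (5.3 × 10^8 m² × 39 m) = 1.5 × 10^-4

S ≈ 1.5 × 10^-4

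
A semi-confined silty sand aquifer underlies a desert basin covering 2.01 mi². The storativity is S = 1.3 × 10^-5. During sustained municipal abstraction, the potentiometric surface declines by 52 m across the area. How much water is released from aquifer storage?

A = 2.01 mi² = 5.206 × 10^6 m²
ΔV = S × A × Δh = 1.3 × 10^-5 × 5.206 × 10^6 m² × 52 m = 3519 m³

ΔV ≈ 3520 m³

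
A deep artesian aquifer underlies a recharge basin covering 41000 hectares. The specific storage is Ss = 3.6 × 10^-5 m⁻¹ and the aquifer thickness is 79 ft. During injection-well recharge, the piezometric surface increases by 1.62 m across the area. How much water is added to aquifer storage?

ΔV ≈ 5.76 × 10^5 m³

b = 79 ft = 24.08 m
S = Ss × b = 3.6 × 10^-5 m⁻¹ × 24.08 m = 8.669 × 10^-4
A = 41000 hectares = 4.1 × 10^8 m²
ΔV = S × A × Δh = 8.669 × 10^-4 × 4.1 × 10^8 m² × 1.62 m = 5.758 × 10^5 m³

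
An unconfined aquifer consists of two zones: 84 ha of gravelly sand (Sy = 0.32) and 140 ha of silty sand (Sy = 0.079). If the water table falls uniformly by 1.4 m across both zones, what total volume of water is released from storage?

ΔV ≈ 5.31 × 10^5 m³

A₁ = 84 ha = 8.4 × 10^5 m²; A₂ = 140 ha = 1.4 × 10^6 m²
ΔV₁ = 0.32 × 8.4 × 10^5 × 1.4 = 3.763 × 10^5 m³
ΔV₂ = 0.079 × 1.4 × 10^6 × 1.4 = 1.548 × 10^5 m³
ΔV = ΔV₁ + ΔV₂ = 5.312 × 10^5 m³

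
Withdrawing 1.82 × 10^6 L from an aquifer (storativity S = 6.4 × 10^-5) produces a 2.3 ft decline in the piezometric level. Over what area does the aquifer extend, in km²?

A ≈ 40.6 km²

Δh = 2.3 ft = 0.701 m
ΔV = 1.82 × 10^6 L = 1820 m³
A = ΔV / (S × Δh) = 1820 / (6.4 × 10^-5 × 0.701) = 4.056 × 10^7 m²
A = 4.056 × 10^7 m² = 40.56 km²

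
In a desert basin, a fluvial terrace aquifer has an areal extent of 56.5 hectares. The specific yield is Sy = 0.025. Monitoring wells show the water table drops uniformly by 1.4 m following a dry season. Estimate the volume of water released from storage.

ΔV ≈ 19800 m³

A = 56.5 hectares = 5.65 × 10^5 m²
ΔV = Sy × A × Δh = 0.025 × 5.65 × 10^5 m² × 1.4 m = 19780 m³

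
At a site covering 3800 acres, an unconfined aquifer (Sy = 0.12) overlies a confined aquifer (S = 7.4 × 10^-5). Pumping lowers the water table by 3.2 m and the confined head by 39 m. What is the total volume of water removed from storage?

ΔV ≈ 5.95 × 10^6 m³

A = 3800 acres = 1.538 × 10^7 m²
Unconfined: ΔV_u = Sy × A × Δh_u = 0.12 × 1.538 × 10^7 × 3.2 = 5.905 × 10^6 m³
Confined: ΔV_c = S × A × Δh_c = 7.4 × 10^-5 × 1.538 × 10^7 × 39 = 44380 m³
Total ΔV = 5.905 × 10^6 + 44380 = 5.95 × 10^6 m³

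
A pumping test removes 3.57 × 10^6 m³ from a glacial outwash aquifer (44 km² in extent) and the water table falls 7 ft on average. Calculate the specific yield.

A = 44 km² = 4.4 × 10^7 m²
Δh = 7 ft = 2.134 m
Sy = ΔV / (A × Δh) = 3.57 × 10^6 m³ / (4.4 × 10^7 m² × 2.134 m) = 0.03803

Sy ≈ 0.038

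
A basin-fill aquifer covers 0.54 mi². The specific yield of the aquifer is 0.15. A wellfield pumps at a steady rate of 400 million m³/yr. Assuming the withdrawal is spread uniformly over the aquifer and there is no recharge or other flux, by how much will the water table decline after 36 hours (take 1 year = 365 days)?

A = 0.54 mi² = 1.399 × 10^6 m²
Q = 400 million m³/yr = 1.096 × 10^6 m³/d
t = 36 hours = 1.5 d
ΔV = Q × t = 1.096 × 10^6 m³/d × 1.5 d = 1.644 × 10^6 m³
Δh = ΔV / (Sy × A) = 1.644 × 10^6 / (0.15 × 1.399 × 10^6) = 7.836 m

Δh ≈ 7.84 m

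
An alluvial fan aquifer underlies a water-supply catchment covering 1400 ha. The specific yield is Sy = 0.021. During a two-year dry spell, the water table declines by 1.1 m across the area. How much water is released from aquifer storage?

A = 1400 ha = 1.4 × 10^7 m²
ΔV = Sy × A × Δh = 0.021 × 1.4 × 10^7 m² × 1.1 m = 3.234 × 10^5 m³

ΔV ≈ 3.23 × 10^5 m³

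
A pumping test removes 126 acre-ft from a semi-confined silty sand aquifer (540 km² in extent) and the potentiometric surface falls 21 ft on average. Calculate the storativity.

S ≈ 4.5 × 10^-5

A = 540 km² = 5.4 × 10^8 m²
Δh = 21 ft = 6.401 m
ΔV = 126 acre-ft = 1.554 × 10^5 m³
S = ΔV / (A × Δh) = 1.554 × 10^5 m³ / (5.4 × 10^8 m² × 6.401 m) = 4.497 × 10^-5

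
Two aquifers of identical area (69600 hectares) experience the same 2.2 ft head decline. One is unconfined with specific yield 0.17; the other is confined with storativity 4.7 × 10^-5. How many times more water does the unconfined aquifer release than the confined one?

A = 69600 hectares = 6.96 × 10^8 m²
Δh = 2.2 ft = 0.6706 m
Unconfined: ΔV_u = Sy × A × Δh = 0.17 × 6.96 × 10^8 × 0.6706 = 7.934 × 10^7 m³
Confined: ΔV_c = S × A × Δh = 4.7 × 10^-5 × 6.96 × 10^8 × 0.6706 = 21940 m³
Ratio = ΔV_u / ΔV_c = Sy / S = 0.17 / 4.7 × 10^-5 = 3617

ΔV_u / ΔV_c ≈ 3620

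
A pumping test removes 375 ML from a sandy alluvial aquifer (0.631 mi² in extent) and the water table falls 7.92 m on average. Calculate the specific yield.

Sy ≈ 0.029

A = 0.631 mi² = 1.634 × 10^6 m²
ΔV = 375 ML = 3.75 × 10^5 m³
Sy = ΔV / (A × Δh) = 3.75 × 10^5 m³ / (1.634 × 10^6 m² × 7.92 m) = 0.02897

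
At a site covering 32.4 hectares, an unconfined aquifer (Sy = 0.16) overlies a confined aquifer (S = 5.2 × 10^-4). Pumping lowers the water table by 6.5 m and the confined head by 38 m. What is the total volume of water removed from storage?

ΔV ≈ 3.43 × 10^5 m³

A = 32.4 hectares = 3.24 × 10^5 m²
Unconfined: ΔV_u = Sy × A × Δh_u = 0.16 × 3.24 × 10^5 × 6.5 = 3.37 × 10^5 m³
Confined: ΔV_c = S × A × Δh_c = 5.2 × 10^-4 × 3.24 × 10^5 × 38 = 6402 m³
Total ΔV = 3.37 × 10^5 + 6402 = 3.434 × 10^5 m³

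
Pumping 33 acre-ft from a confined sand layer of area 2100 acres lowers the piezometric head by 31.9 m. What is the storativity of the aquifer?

A = 2100 acres = 8.498 × 10^6 m²
ΔV = 33 acre-ft = 40700 m³
S = ΔV / (A × Δh) = 40700 m³ / (8.498 × 10^6 m² × 31.9 m) = 1.501 × 10^-4

S ≈ 1.5 × 10^-4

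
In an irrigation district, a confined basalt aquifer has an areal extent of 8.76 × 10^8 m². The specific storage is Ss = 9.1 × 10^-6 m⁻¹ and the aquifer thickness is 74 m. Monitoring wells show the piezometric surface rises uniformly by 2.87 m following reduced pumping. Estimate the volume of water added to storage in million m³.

S = Ss × b = 9.1 × 10^-6 m⁻¹ × 74 m = 6.734 × 10^-4
ΔV = S × A × Δh = 6.734 × 10^-4 × 8.76 × 10^8 m² × 2.87 m = 1.693 × 10^6 m³
ΔV = 1.693 × 10^6 m³ = 1.693 million m³

ΔV ≈ 1.69 million m³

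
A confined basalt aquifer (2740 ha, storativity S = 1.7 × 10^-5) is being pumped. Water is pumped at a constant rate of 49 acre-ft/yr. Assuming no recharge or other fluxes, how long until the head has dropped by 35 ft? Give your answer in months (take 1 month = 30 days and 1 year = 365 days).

A = 2740 ha = 2.74 × 10^7 m²
Δh = 35 ft = 10.67 m
ΔV = S × A × Δh = 1.7 × 10^-5 × 2.74 × 10^7 × 10.67 = 4969 m³
Q = 49 acre-ft/yr = 165.6 m³/d
t = ΔV / Q = 4969 m³ / 165.6 m³/d = 30.01 d
t = 30.01 d ≈ 1 months

t ≈ 1 months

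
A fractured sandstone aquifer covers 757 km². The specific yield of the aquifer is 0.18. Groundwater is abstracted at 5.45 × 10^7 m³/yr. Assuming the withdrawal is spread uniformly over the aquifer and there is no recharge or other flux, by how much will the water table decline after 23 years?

Δh ≈ 9.2 m

A = 757 km² = 7.57 × 10^8 m²
Q = 5.45 × 10^7 m³/yr = 1.493 × 10^5 m³/d
t = 23 years = 8395 d
ΔV = Q × t = 1.493 × 10^5 m³/d × 8395 d = 1.254 × 10^9 m³
Δh = ΔV / (Sy × A) = 1.254 × 10^9 / (0.18 × 7.57 × 10^8) = 9.199 m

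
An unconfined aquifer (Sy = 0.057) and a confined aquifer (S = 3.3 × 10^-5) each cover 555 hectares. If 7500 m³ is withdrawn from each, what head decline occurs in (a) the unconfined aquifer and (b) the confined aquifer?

A = 555 hectares = 5.55 × 10^6 m²
Unconfined: Δh_u = ΔV/(Sy·A) = 7500/(0.057 × 5.55 × 10^6) = 0.02371 m
Confined: Δh_c = ΔV/(S·A) = 7500/(3.3 × 10^-5 × 5.55 × 10^6) = 40.95 m

Δh_u ≈ 0.0237 m; Δh_c ≈ 41 m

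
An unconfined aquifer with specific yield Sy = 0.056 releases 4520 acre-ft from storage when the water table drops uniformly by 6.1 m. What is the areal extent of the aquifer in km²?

ΔV = 4520 acre-ft = 5.575 × 10^6 m³
A = ΔV / (Sy × Δh) = 5.575 × 10^6 / (0.056 × 6.1) = 1.632 × 10^7 m²
A = 1.632 × 10^7 m² = 16.32 km²

A ≈ 16.3 km²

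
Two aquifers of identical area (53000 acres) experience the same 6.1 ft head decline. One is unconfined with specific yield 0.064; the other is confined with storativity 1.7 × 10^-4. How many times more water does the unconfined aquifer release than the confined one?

A = 53000 acres = 2.145 × 10^8 m²
Δh = 6.1 ft = 1.859 m
Unconfined: ΔV_u = Sy × A × Δh = 0.064 × 2.145 × 10^8 × 1.859 = 2.552 × 10^7 m³
Confined: ΔV_c = S × A × Δh = 1.7 × 10^-4 × 2.145 × 10^8 × 1.859 = 67790 m³
Ratio = ΔV_u / ΔV_c = Sy / S = 0.064 / 1.7 × 10^-4 = 376.5

ΔV_u / ΔV_c ≈ 376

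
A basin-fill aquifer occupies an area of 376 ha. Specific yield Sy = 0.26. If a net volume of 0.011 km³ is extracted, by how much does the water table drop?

A = 376 ha = 3.76 × 10^6 m²
ΔV = 0.011 km³ = 1.1 × 10^7 m³
Δh = ΔV / (Sy × A) = 1.1 × 10^7 m³ / (0.26 × 3.76 × 10^6 m²) = 11.25 m

Δh ≈ 11.3 m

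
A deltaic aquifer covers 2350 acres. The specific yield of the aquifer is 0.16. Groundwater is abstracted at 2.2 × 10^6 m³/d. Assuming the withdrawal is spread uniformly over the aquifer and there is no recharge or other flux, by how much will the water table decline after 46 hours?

A = 2350 acres = 9.51 × 10^6 m²
t = 46 hours = 1.917 d
ΔV = Q × t = 2.2 × 10^6 m³/d × 1.917 d = 4.217 × 10^6 m³
Δh = ΔV / (Sy × A) = 4.217 × 10^6 / (0.16 × 9.51 × 10^6) = 2.771 m

Δh ≈ 2.77 m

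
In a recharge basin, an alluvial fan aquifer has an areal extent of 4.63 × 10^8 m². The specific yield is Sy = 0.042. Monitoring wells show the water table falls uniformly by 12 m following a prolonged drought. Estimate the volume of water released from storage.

ΔV = Sy × A × Δh = 0.042 × 4.63 × 10^8 m² × 12 m = 2.334 × 10^8 m³

ΔV ≈ 2.33 × 10^8 m³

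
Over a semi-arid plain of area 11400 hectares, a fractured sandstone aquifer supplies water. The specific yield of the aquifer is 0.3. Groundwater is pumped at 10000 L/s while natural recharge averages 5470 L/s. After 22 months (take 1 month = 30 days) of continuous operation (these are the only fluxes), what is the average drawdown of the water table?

A = 11400 hectares = 1.14 × 10^8 m²
Net abstraction = 10000 − 5470 = 4530 L/s
Q_net = 4530 L/s = 3.914 × 10^5 m³/d
t = 22 months = 660 d
ΔV = Q × t = 3.914 × 10^5 m³/d × 660 d = 2.583 × 10^8 m³
Δh = ΔV / (Sy × A) = 2.583 × 10^8 / (0.3 × 1.14 × 10^8) = 7.553 m

Δh ≈ 7.55 m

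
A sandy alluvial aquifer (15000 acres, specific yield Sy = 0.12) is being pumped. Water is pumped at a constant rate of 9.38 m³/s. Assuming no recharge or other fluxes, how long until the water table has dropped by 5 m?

A = 15000 acres = 6.07 × 10^7 m²
ΔV = Sy × A × Δh = 0.12 × 6.07 × 10^7 × 5 = 3.642 × 10^7 m³
Q = 9.38 m³/s = 8.104 × 10^5 m³/d
t = ΔV / Q = 3.642 × 10^7 m³ / 8.104 × 10^5 m³/d = 44.94 d

t ≈ 44.9 days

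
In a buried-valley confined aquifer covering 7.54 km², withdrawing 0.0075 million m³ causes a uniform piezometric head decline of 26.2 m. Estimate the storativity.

A = 7.54 km² = 7.54 × 10^6 m²
ΔV = 0.0075 million m³ = 7500 m³
S = ΔV / (A × Δh) = 7500 m³ / (7.54 × 10^6 m² × 26.2 m) = 3.797 × 10^-5

S ≈ 3.8 × 10^-5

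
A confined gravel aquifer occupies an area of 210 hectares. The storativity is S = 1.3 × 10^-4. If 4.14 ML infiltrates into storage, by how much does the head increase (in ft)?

Δh ≈ 49.8 ft

A = 210 hectares = 2.1 × 10^6 m²
ΔV = 4.14 ML = 4140 m³
Δh = ΔV / (S × A) = 4140 m³ / (1.3 × 10^-4 × 2.1 × 10^6 m²) = 15.16 m
Δh = 15.16 m = 49.75 ft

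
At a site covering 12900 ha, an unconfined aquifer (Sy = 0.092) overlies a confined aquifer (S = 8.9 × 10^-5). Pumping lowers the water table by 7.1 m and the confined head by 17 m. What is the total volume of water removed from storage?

ΔV ≈ 8.45 × 10^7 m³

A = 12900 ha = 1.29 × 10^8 m²
Unconfined: ΔV_u = Sy × A × Δh_u = 0.092 × 1.29 × 10^8 × 7.1 = 8.426 × 10^7 m³
Confined: ΔV_c = S × A × Δh_c = 8.9 × 10^-5 × 1.29 × 10^8 × 17 = 1.952 × 10^5 m³
Total ΔV = 8.426 × 10^7 + 1.952 × 10^5 = 8.446 × 10^7 m³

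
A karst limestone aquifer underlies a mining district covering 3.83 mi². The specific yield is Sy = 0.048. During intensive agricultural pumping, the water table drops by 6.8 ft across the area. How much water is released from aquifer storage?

ΔV ≈ 9.87 × 10^5 m³

A = 3.83 mi² = 9.92 × 10^6 m²
Δh = 6.8 ft = 2.073 m
ΔV = Sy × A × Δh = 0.048 × 9.92 × 10^6 m² × 2.073 m = 9.869 × 10^5 m³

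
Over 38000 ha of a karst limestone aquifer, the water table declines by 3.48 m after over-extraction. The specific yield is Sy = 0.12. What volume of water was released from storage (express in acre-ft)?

ΔV ≈ 1.29 × 10^5 acre-ft

A = 38000 ha = 3.8 × 10^8 m²
ΔV = Sy × A × Δh = 0.12 × 3.8 × 10^8 m² × 3.48 m = 1.587 × 10^8 m³
ΔV = 1.587 × 10^8 m³ = 1.287 × 10^5 acre-ft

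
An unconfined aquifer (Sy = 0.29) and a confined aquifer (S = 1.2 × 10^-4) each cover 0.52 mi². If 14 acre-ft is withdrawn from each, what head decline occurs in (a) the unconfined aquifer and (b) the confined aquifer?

A = 0.52 mi² = 1.347 × 10^6 m²
ΔV = 14 acre-ft = 17270 m³
Unconfined: Δh_u = ΔV/(Sy·A) = 17270/(0.29 × 1.347 × 10^6) = 0.04421 m
Confined: Δh_c = ΔV/(S·A) = 17270/(1.2 × 10^-4 × 1.347 × 10^6) = 106.9 m

Δh_u ≈ 0.0442 m; Δh_c ≈ 107 m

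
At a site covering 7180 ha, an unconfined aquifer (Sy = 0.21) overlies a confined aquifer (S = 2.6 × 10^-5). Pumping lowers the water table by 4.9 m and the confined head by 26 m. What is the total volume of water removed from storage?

A = 7180 ha = 7.18 × 10^7 m²
Unconfined: ΔV_u = Sy × A × Δh_u = 0.21 × 7.18 × 10^7 × 4.9 = 7.388 × 10^7 m³
Confined: ΔV_c = S × A × Δh_c = 2.6 × 10^-5 × 7.18 × 10^7 × 26 = 48540 m³
Total ΔV = 7.388 × 10^7 + 48540 = 7.393 × 10^7 m³

ΔV ≈ 7.39 × 10^7 m³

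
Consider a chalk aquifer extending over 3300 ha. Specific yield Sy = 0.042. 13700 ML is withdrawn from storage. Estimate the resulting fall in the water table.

A = 3300 ha = 3.3 × 10^7 m²
ΔV = 13700 ML = 1.37 × 10^7 m³
Δh = ΔV / (Sy × A) = 1.37 × 10^7 m³ / (0.042 × 3.3 × 10^7 m²) = 9.885 m

Δh ≈ 9.88 m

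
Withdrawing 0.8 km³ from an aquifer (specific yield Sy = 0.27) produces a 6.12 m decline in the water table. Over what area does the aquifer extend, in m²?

ΔV = 0.8 km³ = 8 × 10^8 m³
A = ΔV / (Sy × Δh) = 8 × 10^8 / (0.27 × 6.12) = 4.841 × 10^8 m²

A ≈ 4.84 × 10^8 m²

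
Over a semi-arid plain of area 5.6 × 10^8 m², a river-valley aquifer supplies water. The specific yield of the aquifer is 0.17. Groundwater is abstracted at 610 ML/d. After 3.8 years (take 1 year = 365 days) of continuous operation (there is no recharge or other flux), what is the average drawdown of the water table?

Q = 610 ML/d = 6.1 × 10^5 m³/d
t = 3.8 years = 1387 d
ΔV = Q × t = 6.1 × 10^5 m³/d × 1387 d = 8.461 × 10^8 m³
Δh = ΔV / (Sy × A) = 8.461 × 10^8 / (0.17 × 5.6 × 10^8) = 8.887 m

Δh ≈ 8.89 m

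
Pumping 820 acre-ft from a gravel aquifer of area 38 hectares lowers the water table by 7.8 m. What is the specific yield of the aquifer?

A = 38 hectares = 3.8 × 10^5 m²
ΔV = 820 acre-ft = 1.011 × 10^6 m³
Sy = ΔV / (A × Δh) = 1.011 × 10^6 m³ / (3.8 × 10^5 m² × 7.8 m) = 0.3412

Sy ≈ 0.34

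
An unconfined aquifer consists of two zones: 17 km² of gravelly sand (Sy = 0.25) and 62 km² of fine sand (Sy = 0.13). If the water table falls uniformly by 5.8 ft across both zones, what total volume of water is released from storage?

ΔV ≈ 2.18 × 10^7 m³

A₁ = 17 km² = 1.7 × 10^7 m²; A₂ = 62 km² = 6.2 × 10^7 m²
Δh = 5.8 ft = 1.768 m
ΔV₁ = 0.25 × 1.7 × 10^7 × 1.768 = 7.513 × 10^6 m³
ΔV₂ = 0.13 × 6.2 × 10^7 × 1.768 = 1.425 × 10^7 m³
ΔV = ΔV₁ + ΔV₂ = 2.176 × 10^7 m³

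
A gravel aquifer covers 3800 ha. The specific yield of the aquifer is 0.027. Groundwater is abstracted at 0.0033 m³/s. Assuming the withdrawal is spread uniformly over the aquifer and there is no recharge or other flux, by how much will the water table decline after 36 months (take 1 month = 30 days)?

A = 3800 ha = 3.8 × 10^7 m²
Q = 0.0033 m³/s = 285.1 m³/d
t = 36 months = 1080 d
ΔV = Q × t = 285.1 m³/d × 1080 d = 3.079 × 10^5 m³
Δh = ΔV / (Sy × A) = 3.079 × 10^5 / (0.027 × 3.8 × 10^7) = 0.3001 m

Δh ≈ 0.3 m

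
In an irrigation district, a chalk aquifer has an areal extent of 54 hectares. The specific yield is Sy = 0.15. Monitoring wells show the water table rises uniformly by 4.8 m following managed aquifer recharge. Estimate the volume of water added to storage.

A = 54 hectares = 5.4 × 10^5 m²
ΔV = Sy × A × Δh = 0.15 × 5.4 × 10^5 m² × 4.8 m = 3.888 × 10^5 m³

ΔV ≈ 3.89 × 10^5 m³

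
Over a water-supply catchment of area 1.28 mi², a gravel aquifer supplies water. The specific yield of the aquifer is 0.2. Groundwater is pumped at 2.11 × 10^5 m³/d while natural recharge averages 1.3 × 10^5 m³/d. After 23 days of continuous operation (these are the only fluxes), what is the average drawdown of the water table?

Δh ≈ 2.81 m

A = 1.28 mi² = 3.315 × 10^6 m²
Net abstraction = 2.11 × 10^5 − 1.3 × 10^5 = 81000 m³/d
ΔV = Q × t = 81000 m³/d × 23 d = 1.863 × 10^6 m³
Δh = ΔV / (Sy × A) = 1.863 × 10^6 / (0.2 × 3.315 × 10^6) = 2.81 m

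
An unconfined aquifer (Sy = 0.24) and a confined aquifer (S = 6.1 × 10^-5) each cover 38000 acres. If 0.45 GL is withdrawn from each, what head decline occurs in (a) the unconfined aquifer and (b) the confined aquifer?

Δh_u ≈ 0.0122 m; Δh_c ≈ 48 m

A = 38000 acres = 1.538 × 10^8 m²
ΔV = 0.45 GL = 4.5 × 10^5 m³
Unconfined: Δh_u = ΔV/(Sy·A) = 4.5 × 10^5/(0.24 × 1.538 × 10^8) = 0.01219 m
Confined: Δh_c = ΔV/(S·A) = 4.5 × 10^5/(6.1 × 10^-5 × 1.538 × 10^8) = 47.97 m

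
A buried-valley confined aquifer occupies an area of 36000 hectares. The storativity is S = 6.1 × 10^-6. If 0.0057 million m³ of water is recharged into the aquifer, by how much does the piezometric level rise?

Δh ≈ 2.6 m

A = 36000 hectares = 3.6 × 10^8 m²
ΔV = 0.0057 million m³ = 5700 m³
Δh = ΔV / (S × A) = 5700 m³ / (6.1 × 10^-6 × 3.6 × 10^8 m²) = 2.596 m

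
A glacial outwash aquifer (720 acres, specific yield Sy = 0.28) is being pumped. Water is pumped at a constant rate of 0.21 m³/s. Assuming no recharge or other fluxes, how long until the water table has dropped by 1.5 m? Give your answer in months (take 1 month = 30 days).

A = 720 acres = 2.914 × 10^6 m²
ΔV = Sy × A × Δh = 0.28 × 2.914 × 10^6 × 1.5 = 1.224 × 10^6 m³
Q = 0.21 m³/s = 18140 m³/d
t = ΔV / Q = 1.224 × 10^6 m³ / 18140 m³/d = 67.45 d
t = 67.45 d ≈ 2.248 months

t ≈ 2.25 months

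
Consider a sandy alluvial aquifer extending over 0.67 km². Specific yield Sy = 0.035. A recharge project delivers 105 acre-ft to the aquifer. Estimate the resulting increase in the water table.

A = 0.67 km² = 6.7 × 10^5 m²
ΔV = 105 acre-ft = 1.295 × 10^5 m³
Δh = ΔV / (Sy × A) = 1.295 × 10^5 m³ / (0.035 × 6.7 × 10^5 m²) = 5.523 m

Δh ≈ 5.52 m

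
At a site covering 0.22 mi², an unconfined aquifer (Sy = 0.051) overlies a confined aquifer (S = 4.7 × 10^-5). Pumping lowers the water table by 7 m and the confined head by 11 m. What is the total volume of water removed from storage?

A = 0.22 mi² = 5.698 × 10^5 m²
Unconfined: ΔV_u = Sy × A × Δh_u = 0.051 × 5.698 × 10^5 × 7 = 2.034 × 10^5 m³
Confined: ΔV_c = S × A × Δh_c = 4.7 × 10^-5 × 5.698 × 10^5 × 11 = 294.6 m³
Total ΔV = 2.034 × 10^5 + 294.6 = 2.037 × 10^5 m³

ΔV ≈ 2.04 × 10^5 m³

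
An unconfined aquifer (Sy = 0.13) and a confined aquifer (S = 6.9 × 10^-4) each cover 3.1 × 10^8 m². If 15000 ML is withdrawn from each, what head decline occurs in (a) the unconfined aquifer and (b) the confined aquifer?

Δh_u ≈ 0.372 m; Δh_c ≈ 70.1 m

ΔV = 15000 ML = 1.5 × 10^7 m³
Unconfined: Δh_u = ΔV/(Sy·A) = 1.5 × 10^7/(0.13 × 3.1 × 10^8) = 0.3722 m
Confined: Δh_c = ΔV/(S·A) = 1.5 × 10^7/(6.9 × 10^-4 × 3.1 × 10^8) = 70.13 m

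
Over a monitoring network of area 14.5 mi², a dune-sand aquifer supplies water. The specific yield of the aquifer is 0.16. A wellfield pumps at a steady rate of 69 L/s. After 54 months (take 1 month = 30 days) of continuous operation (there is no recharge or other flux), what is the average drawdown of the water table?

A = 14.5 mi² = 3.755 × 10^7 m²
Q = 69 L/s = 5962 m³/d
t = 54 months = 1620 d
ΔV = Q × t = 5962 m³/d × 1620 d = 9.658 × 10^6 m³
Δh = ΔV / (Sy × A) = 9.658 × 10^6 / (0.16 × 3.755 × 10^7) = 1.607 m

Δh ≈ 1.61 m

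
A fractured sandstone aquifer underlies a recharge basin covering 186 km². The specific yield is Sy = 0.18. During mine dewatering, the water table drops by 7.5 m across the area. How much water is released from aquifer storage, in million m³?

A = 186 km² = 1.86 × 10^8 m²
ΔV = Sy × A × Δh = 0.18 × 1.86 × 10^8 m² × 7.5 m = 2.511 × 10^8 m³
ΔV = 2.511 × 10^8 m³ = 251.1 million m³

ΔV ≈ 251 million m³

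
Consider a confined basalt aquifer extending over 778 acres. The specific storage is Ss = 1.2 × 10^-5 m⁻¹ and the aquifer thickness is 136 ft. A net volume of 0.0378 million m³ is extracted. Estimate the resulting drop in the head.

Δh ≈ 24.1 m

b = 136 ft = 41.45 m
S = Ss × b = 1.2 × 10^-5 m⁻¹ × 41.45 m = 4.974 × 10^-4
A = 778 acres = 3.148 × 10^6 m²
ΔV = 0.0378 million m³ = 37800 m³
Δh = ΔV / (S × A) = 37800 m³ / (4.974 × 10^-4 × 3.148 × 10^6 m²) = 24.14 m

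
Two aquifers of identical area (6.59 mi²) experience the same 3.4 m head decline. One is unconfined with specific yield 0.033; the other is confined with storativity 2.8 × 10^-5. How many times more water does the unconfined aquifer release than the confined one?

A = 6.59 mi² = 1.707 × 10^7 m²
Unconfined: ΔV_u = Sy × A × Δh = 0.033 × 1.707 × 10^7 × 3.4 = 1.915 × 10^6 m³
Confined: ΔV_c = S × A × Δh = 2.8 × 10^-5 × 1.707 × 10^7 × 3.4 = 1625 m³
Ratio = ΔV_u / ΔV_c = Sy / S = 0.033 / 2.8 × 10^-5 = 1179

ΔV_u / ΔV_c ≈ 1180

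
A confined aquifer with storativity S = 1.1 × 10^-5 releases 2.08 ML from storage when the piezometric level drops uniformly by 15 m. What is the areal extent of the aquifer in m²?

ΔV = 2.08 ML = 2080 m³
A = ΔV / (S × Δh) = 2080 / (1.1 × 10^-5 × 15) = 1.261 × 10^7 m²

A ≈ 1.26 × 10^7 m²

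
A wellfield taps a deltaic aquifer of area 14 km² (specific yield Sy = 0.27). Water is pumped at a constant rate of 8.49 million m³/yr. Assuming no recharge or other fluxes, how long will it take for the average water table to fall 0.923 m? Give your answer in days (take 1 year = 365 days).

t ≈ 150 days

A = 14 km² = 1.4 × 10^7 m²
ΔV = Sy × A × Δh = 0.27 × 1.4 × 10^7 × 0.923 = 3.489 × 10^6 m³
Q = 8.49 million m³/yr = 23260 m³/d
t = ΔV / Q = 3.489 × 10^6 m³ / 23260 m³/d = 150 d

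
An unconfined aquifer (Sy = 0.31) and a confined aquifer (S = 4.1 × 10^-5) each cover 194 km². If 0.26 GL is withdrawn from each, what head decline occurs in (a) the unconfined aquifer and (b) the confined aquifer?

Δh_u ≈ 0.00432 m; Δh_c ≈ 32.7 m

A = 194 km² = 1.94 × 10^8 m²
ΔV = 0.26 GL = 2.6 × 10^5 m³
Unconfined: Δh_u = ΔV/(Sy·A) = 2.6 × 10^5/(0.31 × 1.94 × 10^8) = 0.004323 m
Confined: Δh_c = ΔV/(S·A) = 2.6 × 10^5/(4.1 × 10^-5 × 1.94 × 10^8) = 32.69 m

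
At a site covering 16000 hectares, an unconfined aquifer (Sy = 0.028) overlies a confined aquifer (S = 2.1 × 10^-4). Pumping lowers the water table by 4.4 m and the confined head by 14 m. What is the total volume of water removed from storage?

A = 16000 hectares = 1.6 × 10^8 m²
Unconfined: ΔV_u = Sy × A × Δh_u = 0.028 × 1.6 × 10^8 × 4.4 = 1.971 × 10^7 m³
Confined: ΔV_c = S × A × Δh_c = 2.1 × 10^-4 × 1.6 × 10^8 × 14 = 4.704 × 10^5 m³
Total ΔV = 1.971 × 10^7 + 4.704 × 10^5 = 2.018 × 10^7 m³

ΔV ≈ 2.02 × 10^7 m³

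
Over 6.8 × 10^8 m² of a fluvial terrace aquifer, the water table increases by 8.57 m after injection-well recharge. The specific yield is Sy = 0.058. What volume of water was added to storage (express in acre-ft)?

ΔV ≈ 2.74 × 10^5 acre-ft

ΔV = Sy × A × Δh = 0.058 × 6.8 × 10^8 m² × 8.57 m = 3.38 × 10^8 m³
ΔV = 3.38 × 10^8 m³ = 2.74 × 10^5 acre-ft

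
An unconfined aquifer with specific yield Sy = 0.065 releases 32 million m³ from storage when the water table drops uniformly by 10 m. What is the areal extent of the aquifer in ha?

ΔV = 32 million m³ = 3.2 × 10^7 m³
A = ΔV / (Sy × Δh) = 3.2 × 10^7 / (0.065 × 10) = 4.923 × 10^7 m²
A = 4.923 × 10^7 m² = 4923 ha

A ≈ 4920 ha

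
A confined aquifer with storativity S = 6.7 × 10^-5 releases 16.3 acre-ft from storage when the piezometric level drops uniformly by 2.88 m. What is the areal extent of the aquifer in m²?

ΔV = 16.3 acre-ft = 20110 m³
A = ΔV / (S × Δh) = 20110 / (6.7 × 10^-5 × 2.88) = 1.042 × 10^8 m²

A ≈ 1.04 × 10^8 m²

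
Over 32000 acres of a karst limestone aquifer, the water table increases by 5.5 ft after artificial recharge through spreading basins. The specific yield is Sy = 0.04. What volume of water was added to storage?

ΔV ≈ 8.68 × 10^6 m³

A = 32000 acres = 1.295 × 10^8 m²
Δh = 5.5 ft = 1.676 m
ΔV = Sy × A × Δh = 0.04 × 1.295 × 10^8 m² × 1.676 m = 8.684 × 10^6 m³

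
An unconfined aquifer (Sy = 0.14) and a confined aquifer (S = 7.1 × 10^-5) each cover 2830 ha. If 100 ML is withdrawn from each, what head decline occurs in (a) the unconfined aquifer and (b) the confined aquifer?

A = 2830 ha = 2.83 × 10^7 m²
ΔV = 100 ML = 1 × 10^5 m³
Unconfined: Δh_u = ΔV/(Sy·A) = 1 × 10^5/(0.14 × 2.83 × 10^7) = 0.02524 m
Confined: Δh_c = ΔV/(S·A) = 1 × 10^5/(7.1 × 10^-5 × 2.83 × 10^7) = 49.77 m

Δh_u ≈ 0.0252 m; Δh_c ≈ 49.8 m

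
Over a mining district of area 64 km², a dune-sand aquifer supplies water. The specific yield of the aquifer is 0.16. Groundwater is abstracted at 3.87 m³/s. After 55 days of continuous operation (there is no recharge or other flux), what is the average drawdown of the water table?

A = 64 km² = 6.4 × 10^7 m²
Q = 3.87 m³/s = 3.344 × 10^5 m³/d
ΔV = Q × t = 3.344 × 10^5 m³/d × 55 d = 1.839 × 10^7 m³
Δh = ΔV / (Sy × A) = 1.839 × 10^7 / (0.16 × 6.4 × 10^7) = 1.796 m

Δh ≈ 1.8 m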